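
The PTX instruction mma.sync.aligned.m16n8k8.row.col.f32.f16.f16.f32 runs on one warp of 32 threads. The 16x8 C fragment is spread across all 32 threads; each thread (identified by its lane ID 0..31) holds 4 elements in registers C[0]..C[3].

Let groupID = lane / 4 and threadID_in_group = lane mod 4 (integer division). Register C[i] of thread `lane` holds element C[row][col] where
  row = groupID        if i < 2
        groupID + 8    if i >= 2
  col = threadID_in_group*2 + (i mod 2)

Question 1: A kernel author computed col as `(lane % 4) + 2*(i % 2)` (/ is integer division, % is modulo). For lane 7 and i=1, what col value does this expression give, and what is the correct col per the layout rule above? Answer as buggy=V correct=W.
buggy=5 correct=7

`(lane % 4) + 2*(i % 2)`[7,1]=>5
L=7=>grp=7>>2=1, tig=7&3=3
[1]=>row 1+0=1  col 3·2+1=7
col: 5 vs 7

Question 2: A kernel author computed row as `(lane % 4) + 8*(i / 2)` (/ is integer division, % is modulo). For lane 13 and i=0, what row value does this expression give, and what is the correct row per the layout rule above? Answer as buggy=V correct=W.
`(lane % 4) + 8*(i / 2)`[13,0]->1
lane 13->13/4=3, 13 mod 4=1
i=0  r:3+0->3  c:2·1+0->2
row: 1 vs 3

buggy=1 correct=3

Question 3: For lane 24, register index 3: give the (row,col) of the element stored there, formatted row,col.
14,1

24: G=6,T=0
[3] (6+8,0*2+1) = (14,1)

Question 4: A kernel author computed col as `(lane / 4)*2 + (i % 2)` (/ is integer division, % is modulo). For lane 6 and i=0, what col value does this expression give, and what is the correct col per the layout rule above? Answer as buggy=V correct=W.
`(lane / 4)*2 + (i % 2)`[6,0]->2
L=6->gid=6>>2=1, tid=6&3=2
[0]->row 1+0=1  col 2·2+0=4
col: 2 vs 4

buggy=2 correct=4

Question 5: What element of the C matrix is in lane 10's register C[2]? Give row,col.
lane 10: grp=2 (10/4), tig=2 (10%4)
i=2: r=2+8=10, c=2*2+0=4

10,4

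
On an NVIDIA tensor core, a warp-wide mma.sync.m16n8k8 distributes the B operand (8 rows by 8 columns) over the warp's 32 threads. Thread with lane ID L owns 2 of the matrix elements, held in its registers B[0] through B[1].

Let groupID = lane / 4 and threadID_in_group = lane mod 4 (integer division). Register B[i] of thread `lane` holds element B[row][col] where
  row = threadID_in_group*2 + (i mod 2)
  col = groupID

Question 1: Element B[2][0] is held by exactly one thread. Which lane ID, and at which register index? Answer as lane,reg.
c=0→G=0  r=2→T=1,p=0
L=0*4+1=1  i=0=0

1,0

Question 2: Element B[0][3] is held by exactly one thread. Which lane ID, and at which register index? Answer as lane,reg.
c=3->g=3  r=0->t=0,b0=0
L=3*4+0=12  i=0=0

12,0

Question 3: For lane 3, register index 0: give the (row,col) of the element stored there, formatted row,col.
lane 3: gid=0 (3/4), tid=3 (3%4)
i=0: r=3*2+0=6, c=gid=0

6,0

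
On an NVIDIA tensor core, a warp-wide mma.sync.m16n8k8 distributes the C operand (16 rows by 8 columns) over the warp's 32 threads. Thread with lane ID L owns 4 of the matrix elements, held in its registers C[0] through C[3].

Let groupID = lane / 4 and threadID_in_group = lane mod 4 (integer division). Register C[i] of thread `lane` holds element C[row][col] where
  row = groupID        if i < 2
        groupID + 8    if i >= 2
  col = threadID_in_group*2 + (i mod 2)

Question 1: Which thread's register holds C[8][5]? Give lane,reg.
r=8->g=0,rb=1  c=5->t=2,b0=1
L=0*4+2=2  i=1*2+1=3

2,3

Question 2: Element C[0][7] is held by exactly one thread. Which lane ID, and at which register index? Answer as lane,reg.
3,1

r: 0->gid=0,r8=0  c: 7->tid=3,i&1=1
L=0*4+3=3  i=0*2+1=1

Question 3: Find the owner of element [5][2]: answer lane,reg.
21,0

r=5->g=5,rb=0  c=2->t=1,b0=0
L=5*4+1=21  i=0*2+0=0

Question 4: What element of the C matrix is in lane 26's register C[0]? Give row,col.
6,4

26: gr=6,th=2
[0] (6+0,2*2+0) = (6,4)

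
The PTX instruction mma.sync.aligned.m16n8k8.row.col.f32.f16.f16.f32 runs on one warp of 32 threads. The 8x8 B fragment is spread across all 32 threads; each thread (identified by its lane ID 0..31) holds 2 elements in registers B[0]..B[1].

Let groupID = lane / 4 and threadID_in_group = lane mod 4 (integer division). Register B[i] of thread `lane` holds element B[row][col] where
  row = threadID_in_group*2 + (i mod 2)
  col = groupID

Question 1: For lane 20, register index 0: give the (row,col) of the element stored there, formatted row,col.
0,5

L=20→G=20>>2=5, T=20&3=0
[0]→row 0·2+0=0  col G=5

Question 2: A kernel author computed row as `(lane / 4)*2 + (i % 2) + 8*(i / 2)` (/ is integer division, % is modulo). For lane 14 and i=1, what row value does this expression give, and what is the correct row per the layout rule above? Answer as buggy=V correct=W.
buggy=7 correct=5

`(lane / 4)*2 + (i % 2) + 8*(i / 2)`[14,1]⇒7
L=14⇒gr=14>>2=3, th=14&3=2
[1]⇒row 2·2+1=5  col gr=3
row: 7 vs 5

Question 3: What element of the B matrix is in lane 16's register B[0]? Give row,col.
0,4

lane 16→16/4=4, 16 mod 4=0
i=0  r:2·0+0→0  c:4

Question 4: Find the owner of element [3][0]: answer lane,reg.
1,1

c=0→G=0  r=3→T=1,p=1
L=0*4+1=1  i=1=1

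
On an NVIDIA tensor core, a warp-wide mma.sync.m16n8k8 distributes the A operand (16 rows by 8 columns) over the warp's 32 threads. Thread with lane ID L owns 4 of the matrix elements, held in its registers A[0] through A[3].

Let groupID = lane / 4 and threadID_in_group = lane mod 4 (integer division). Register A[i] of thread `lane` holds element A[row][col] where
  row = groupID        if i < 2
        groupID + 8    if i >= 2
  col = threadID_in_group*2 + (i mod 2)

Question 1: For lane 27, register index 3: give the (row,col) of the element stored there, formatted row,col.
14,7

lane 27: gr=6 (27/4), th=3 (27%4)
i=3: r=6+8=14, c=3*2+1=7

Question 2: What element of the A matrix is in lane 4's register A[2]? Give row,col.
9,0

4: g=1,t=0
[2] (1+8,0*2+0) = (9,0)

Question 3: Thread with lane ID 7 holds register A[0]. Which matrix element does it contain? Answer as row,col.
1,6

7: grp=1,tig=3
[0] (1+0,3*2+0) = (1,6)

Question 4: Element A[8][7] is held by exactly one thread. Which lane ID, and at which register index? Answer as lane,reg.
r: 8->gid=0,r8=1  c: 7->tid=3,i&1=1
L=0*4+3=3  i=1*2+1=3

3,3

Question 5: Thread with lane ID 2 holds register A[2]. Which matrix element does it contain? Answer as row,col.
lane 2: gid=0 (2/4), tid=2 (2%4)
i=2: r=0+8=8, c=2*2+0=4

8,4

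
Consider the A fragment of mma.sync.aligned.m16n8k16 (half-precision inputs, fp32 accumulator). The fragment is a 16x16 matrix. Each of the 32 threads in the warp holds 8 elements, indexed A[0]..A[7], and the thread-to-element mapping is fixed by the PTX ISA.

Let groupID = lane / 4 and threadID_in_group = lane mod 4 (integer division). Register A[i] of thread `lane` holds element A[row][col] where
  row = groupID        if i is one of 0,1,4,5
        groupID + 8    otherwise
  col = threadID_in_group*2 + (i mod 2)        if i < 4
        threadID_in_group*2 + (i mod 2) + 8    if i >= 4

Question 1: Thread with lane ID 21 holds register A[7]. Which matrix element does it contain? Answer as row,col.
13,11

lane 21: grp=5 (21/4), tig=1 (21%4)
i=7: r=5+8=13, c=1*2+1+8=11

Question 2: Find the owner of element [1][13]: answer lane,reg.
6,5

r=1->g=1,rb=0  c=13->cb=1,t=2,b0=1
L=1*4+2=6  i=1*4+0*2+1=5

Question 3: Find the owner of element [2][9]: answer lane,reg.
8,5

r=2⇒gr=2,Rb=0  c=9⇒Cb=1,th=0,odd=1
L=2*4+0=8  i=1*4+0*2+1=5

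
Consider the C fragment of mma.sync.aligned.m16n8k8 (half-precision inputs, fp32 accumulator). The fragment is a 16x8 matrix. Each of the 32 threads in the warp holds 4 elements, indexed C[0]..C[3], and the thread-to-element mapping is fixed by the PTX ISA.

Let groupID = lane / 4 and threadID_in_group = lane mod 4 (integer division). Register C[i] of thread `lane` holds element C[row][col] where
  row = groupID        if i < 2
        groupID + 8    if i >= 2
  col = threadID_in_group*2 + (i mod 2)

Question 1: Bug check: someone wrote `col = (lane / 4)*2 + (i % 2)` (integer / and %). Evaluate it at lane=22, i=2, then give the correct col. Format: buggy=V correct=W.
buggy=10 correct=4

`(lane / 4)*2 + (i % 2)`[22,2]->10
22: gid=5,tid=2
[2] (5+8,2*2+0) = (13,4)
col: 10 vs 4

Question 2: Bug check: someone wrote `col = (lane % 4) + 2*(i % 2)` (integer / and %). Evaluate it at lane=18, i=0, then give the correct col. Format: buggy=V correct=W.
buggy=2 correct=4

`(lane % 4) + 2*(i % 2)`[18,0]=>2
L=18=>grp=18>>2=4, tig=18&3=2
[0]=>row 4+0=4  col 2·2+0=4
col: 2 vs 4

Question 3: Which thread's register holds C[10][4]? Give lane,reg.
r=10⇒gr=2,Rb=1  c=4⇒th=2,odd=0
L=2*4+2=10  i=1*2+0=2

10,2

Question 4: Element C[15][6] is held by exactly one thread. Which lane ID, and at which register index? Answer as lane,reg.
r=15->g=7,rb=1  c=6->t=3,b0=0
L=7*4+3=31  i=1*2+0=2

31,2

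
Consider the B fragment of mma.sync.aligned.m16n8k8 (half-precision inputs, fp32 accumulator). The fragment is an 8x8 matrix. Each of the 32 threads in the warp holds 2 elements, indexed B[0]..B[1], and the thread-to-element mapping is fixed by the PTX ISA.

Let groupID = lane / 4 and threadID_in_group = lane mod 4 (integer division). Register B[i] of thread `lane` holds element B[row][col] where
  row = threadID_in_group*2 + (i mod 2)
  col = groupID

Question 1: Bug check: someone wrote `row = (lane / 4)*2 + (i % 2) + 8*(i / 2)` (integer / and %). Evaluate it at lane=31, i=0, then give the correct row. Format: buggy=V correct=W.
buggy=14 correct=6

`(lane / 4)*2 + (i % 2) + 8*(i / 2)`[31,0]⇒14
L=31⇒gr=31>>2=7, th=31&3=3
[0]⇒row 3·2+0=6  col gr=7
row: 14 vs 6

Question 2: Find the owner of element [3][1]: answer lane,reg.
c: 1->gid=1  r: 3->tid=1,i&1=1
L=1*4+1=5  i=1=1

5,1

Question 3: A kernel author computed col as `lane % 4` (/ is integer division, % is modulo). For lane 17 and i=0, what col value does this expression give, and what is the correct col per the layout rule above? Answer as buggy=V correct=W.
buggy=1 correct=4

`lane % 4`[17,0]=>1
L=17=>grp=17>>2=4, tig=17&3=1
[0]=>row 1·2+0=2  col grp=4
col: 1 vs 4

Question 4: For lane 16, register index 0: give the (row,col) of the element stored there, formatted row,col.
16: gr=4,th=0
[0] (0*2+0,4) = (0,4)

0,4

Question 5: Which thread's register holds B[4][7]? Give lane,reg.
c=7→G=7  r=4→T=2,p=0
L=7*4+2=30  i=0=0

30,0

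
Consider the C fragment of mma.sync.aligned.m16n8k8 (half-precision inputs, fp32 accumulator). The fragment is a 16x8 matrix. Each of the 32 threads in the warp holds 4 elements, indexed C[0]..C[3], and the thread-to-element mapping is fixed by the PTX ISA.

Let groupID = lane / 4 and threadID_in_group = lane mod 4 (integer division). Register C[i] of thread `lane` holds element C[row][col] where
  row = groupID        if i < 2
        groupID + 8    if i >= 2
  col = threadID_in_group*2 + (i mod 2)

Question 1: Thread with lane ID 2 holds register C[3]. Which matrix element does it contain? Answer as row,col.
2: G=0,T=2
[3] (0+8,2*2+1) = (8,5)

8,5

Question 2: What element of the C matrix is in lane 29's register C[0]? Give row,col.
7,2

lane 29: g=7 (29/4), t=1 (29%4)
i=0: r=7+0=7, c=1*2+0=2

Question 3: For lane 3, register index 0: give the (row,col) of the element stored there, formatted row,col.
3: grp=0,tig=3
[0] (0+0,3*2+0) = (0,6)

0,6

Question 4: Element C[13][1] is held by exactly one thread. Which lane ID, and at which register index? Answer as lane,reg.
r=13->g=5,rb=1  c=1->t=0,b0=1
L=5*4+0=20  i=1*2+1=3

20,3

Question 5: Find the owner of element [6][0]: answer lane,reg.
24,0

r=6->g=6,rb=0  c=0->t=0,b0=0
L=6*4+0=24  i=0*2+0=0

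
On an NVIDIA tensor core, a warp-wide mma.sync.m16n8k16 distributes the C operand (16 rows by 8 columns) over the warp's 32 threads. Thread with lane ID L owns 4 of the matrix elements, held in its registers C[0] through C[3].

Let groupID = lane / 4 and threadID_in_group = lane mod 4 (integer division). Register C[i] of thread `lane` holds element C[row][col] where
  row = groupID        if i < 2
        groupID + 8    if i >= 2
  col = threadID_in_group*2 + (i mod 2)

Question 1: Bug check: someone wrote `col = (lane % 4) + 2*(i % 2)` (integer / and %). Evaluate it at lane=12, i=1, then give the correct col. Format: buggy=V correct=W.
`(lane % 4) + 2*(i % 2)`[12,1]=>2
12: grp=3,tig=0
[1] (3+0,0*2+1) = (3,1)
col: 2 vs 1

buggy=2 correct=1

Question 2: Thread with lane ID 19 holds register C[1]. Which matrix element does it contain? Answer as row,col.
lane 19->19/4=4, 19 mod 4=3
i=1  r:4+0->4  c:2·3+1->7

4,7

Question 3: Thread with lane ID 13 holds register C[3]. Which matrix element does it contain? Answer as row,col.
lane 13: G=3 (13/4), T=1 (13%4)
i=3: r=3+8=11, c=1*2+1=3

11,3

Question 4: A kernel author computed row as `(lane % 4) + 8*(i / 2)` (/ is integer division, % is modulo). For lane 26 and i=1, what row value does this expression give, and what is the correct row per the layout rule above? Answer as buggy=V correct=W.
`(lane % 4) + 8*(i / 2)`[26,1]⇒2
26: gr=6,th=2
[1] (6+0,2*2+1) = (6,5)
row: 2 vs 6

buggy=2 correct=6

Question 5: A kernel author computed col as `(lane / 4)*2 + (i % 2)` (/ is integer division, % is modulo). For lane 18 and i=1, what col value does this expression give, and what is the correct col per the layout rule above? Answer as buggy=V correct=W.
`(lane / 4)*2 + (i % 2)`[18,1]->9
18: g=4,t=2
[1] (4+0,2*2+1) = (4,5)
col: 9 vs 5

buggy=9 correct=5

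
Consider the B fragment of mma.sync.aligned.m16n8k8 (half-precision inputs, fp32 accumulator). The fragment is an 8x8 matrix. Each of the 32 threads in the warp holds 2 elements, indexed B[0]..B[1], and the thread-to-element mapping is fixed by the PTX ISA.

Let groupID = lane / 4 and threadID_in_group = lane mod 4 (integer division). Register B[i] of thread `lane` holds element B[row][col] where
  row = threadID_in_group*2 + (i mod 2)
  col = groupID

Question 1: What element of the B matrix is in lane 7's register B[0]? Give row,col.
6,1

L=7=>grp=7>>2=1, tig=7&3=3
[0]=>row 3·2+0=6  col grp=1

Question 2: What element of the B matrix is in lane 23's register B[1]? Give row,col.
L=23->g=23>>2=5, t=23&3=3
[1]->row 3·2+1=7  col g=5

7,5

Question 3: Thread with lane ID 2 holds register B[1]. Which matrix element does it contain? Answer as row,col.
5,0

lane 2: g=0 (2/4), t=2 (2%4)
i=1: r=2*2+1=5, c=g=0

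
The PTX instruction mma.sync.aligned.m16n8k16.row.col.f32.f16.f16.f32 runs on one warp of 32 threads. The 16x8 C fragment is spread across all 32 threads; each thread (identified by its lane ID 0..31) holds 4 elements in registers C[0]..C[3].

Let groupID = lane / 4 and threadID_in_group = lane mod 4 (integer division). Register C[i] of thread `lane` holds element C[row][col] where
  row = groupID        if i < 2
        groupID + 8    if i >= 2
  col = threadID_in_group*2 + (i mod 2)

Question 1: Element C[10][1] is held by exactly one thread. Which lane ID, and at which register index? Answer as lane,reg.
8,3

r=10->g=2,rb=1  c=1->t=0,b0=1
L=2*4+0=8  i=1*2+1=3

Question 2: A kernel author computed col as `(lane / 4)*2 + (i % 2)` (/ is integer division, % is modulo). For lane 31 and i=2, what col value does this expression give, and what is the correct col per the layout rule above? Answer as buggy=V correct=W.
`(lane / 4)*2 + (i % 2)`[31,2]→14
L=31→G=31>>2=7, T=31&3=3
[2]→row 7+8=15  col 3·2+0=6
col: 14 vs 6

buggy=14 correct=6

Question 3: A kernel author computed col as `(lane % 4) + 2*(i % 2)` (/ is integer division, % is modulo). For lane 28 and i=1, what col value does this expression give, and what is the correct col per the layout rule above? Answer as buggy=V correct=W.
`(lane % 4) + 2*(i % 2)`[28,1]→2
L=28→G=28>>2=7, T=28&3=0
[1]→row 7+0=7  col 0·2+1=1
col: 2 vs 1

buggy=2 correct=1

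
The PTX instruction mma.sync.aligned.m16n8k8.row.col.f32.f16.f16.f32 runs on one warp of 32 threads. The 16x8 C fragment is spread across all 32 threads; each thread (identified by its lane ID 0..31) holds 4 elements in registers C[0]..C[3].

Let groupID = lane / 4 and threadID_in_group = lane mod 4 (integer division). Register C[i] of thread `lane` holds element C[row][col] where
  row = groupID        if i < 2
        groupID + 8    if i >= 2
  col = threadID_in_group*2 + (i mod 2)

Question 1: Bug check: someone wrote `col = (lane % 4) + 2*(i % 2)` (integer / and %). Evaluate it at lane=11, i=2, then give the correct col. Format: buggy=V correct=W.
buggy=3 correct=6

`(lane % 4) + 2*(i % 2)`[11,2]⇒3
lane 11⇒11/4=2, 11 mod 4=3
i=2  r:2+8⇒10  c:2·3+0⇒6
col: 3 vs 6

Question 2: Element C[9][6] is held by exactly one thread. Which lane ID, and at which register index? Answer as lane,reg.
7,2

r=9->g=1,rb=1  c=6->t=3,b0=0
L=1*4+3=7  i=1*2+0=2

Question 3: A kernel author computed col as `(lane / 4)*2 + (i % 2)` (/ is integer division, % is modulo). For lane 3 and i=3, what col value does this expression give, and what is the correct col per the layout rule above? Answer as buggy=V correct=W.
`(lane / 4)*2 + (i % 2)`[3,3]→1
lane 3: G=0 (3/4), T=3 (3%4)
i=3: r=0+8=8, c=3*2+1=7
col: 1 vs 7

buggy=1 correct=7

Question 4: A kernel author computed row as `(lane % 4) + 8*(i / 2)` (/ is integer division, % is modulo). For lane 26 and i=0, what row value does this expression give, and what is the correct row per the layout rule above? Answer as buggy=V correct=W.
`(lane % 4) + 8*(i / 2)`[26,0]->2
26: g=6,t=2
[0] (6+0,2*2+0) = (6,4)
row: 2 vs 6

buggy=2 correct=6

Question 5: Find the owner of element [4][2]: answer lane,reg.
17,0

r=4->g=4,rb=0  c=2->t=1,b0=0
L=4*4+1=17  i=0*2+0=0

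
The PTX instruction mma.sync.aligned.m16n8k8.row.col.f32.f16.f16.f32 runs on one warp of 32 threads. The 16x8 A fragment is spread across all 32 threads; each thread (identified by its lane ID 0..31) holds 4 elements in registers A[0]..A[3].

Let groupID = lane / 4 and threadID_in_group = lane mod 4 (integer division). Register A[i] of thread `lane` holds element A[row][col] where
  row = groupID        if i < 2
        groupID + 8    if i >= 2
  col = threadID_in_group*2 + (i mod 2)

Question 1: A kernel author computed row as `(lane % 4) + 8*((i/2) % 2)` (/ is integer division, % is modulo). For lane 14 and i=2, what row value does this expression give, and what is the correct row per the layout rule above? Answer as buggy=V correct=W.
`(lane % 4) + 8*((i/2) % 2)`[14,2]=>10
lane 14: grp=3 (14/4), tig=2 (14%4)
i=2: r=3+8=11, c=2*2+0=4
row: 10 vs 11

buggy=10 correct=11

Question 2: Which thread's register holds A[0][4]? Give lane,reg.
r:0=>grp=0,rB=0  c:4=>tig=2,lo=0
L=0*4+2=2  i=0*2+0=0

2,0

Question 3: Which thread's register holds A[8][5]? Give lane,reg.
r: 8->gid=0,r8=1  c: 5->tid=2,i&1=1
L=0*4+2=2  i=1*2+1=3

2,3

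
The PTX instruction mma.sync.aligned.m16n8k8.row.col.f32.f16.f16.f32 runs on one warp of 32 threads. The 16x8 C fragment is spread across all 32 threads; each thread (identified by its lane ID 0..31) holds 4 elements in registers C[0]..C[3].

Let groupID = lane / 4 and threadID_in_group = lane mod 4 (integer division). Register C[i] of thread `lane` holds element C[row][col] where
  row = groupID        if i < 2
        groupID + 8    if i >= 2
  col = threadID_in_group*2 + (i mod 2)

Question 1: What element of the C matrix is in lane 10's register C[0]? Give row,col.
lane 10: gid=2 (10/4), tid=2 (10%4)
i=0: r=2+0=2, c=2*2+0=4

2,4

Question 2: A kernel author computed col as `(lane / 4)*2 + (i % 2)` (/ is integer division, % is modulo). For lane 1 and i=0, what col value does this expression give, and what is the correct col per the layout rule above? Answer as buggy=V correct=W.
`(lane / 4)*2 + (i % 2)`[1,0]->0
L=1->gid=1>>2=0, tid=1&3=1
[0]->row 0+0=0  col 1·2+0=2
col: 0 vs 2

buggy=0 correct=2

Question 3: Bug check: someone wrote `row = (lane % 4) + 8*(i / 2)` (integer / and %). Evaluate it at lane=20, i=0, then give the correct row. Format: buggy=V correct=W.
`(lane % 4) + 8*(i / 2)`[20,0]->0
20: g=5,t=0
[0] (5+0,0*2+0) = (5,0)
row: 0 vs 5

buggy=0 correct=5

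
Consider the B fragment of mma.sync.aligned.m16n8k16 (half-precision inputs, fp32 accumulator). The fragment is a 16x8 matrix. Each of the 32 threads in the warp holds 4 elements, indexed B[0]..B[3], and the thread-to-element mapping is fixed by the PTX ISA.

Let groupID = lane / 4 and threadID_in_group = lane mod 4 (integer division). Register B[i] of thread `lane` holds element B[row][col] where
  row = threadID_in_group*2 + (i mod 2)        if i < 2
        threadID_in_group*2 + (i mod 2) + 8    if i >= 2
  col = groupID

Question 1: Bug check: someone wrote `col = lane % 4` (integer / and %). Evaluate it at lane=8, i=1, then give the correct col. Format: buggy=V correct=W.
buggy=0 correct=2

`lane % 4`[8,1]->0
lane 8->8/4=2, 8 mod 4=0
i=1  r:2·0+1+0->1  c:2
col: 0 vs 2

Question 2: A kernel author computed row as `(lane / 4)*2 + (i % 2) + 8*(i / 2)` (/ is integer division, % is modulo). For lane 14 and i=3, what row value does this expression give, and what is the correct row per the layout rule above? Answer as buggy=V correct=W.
`(lane / 4)*2 + (i % 2) + 8*(i / 2)`[14,3]->15
L=14->g=14>>2=3, t=14&3=2
[3]->row 2·2+1+8=13  col g=3
row: 15 vs 13

buggy=15 correct=13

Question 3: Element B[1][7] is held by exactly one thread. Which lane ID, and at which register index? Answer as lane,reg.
c:7=>grp=7  r:1=>rB=0,tig=0,lo=1
L=7*4+0=28  i=0*2+1=1

28,1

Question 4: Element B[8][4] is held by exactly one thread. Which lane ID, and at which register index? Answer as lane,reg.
c=4⇒gr=4  r=8⇒Rb=1,th=0,odd=0
L=4*4+0=16  i=1*2+0=2

16,2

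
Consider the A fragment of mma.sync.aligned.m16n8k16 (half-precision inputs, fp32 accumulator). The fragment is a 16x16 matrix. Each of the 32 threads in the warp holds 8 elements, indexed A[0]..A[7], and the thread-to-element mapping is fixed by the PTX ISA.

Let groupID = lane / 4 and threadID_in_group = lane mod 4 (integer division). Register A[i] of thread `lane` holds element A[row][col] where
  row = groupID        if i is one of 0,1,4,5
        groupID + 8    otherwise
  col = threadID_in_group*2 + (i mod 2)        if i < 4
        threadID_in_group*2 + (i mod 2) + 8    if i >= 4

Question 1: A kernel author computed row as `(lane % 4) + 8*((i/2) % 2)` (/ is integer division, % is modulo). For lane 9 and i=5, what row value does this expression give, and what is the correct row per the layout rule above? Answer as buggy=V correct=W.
`(lane % 4) + 8*((i/2) % 2)`[9,5]->1
9: g=2,t=1
[5] (2+0,1*2+1+8) = (2,11)
row: 1 vs 2

buggy=1 correct=2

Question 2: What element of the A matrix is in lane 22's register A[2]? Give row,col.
L=22→G=22>>2=5, T=22&3=2
[2]→row 5+8=13  col 2·2+0+0=4

13,4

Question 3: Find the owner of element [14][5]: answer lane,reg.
26,3

r: 14->gid=6,r8=1  c: 5->c8=0,tid=2,i&1=1
L=6*4+2=26  i=0*4+1*2+1=3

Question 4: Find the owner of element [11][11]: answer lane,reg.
13,7

r: 11->gid=3,r8=1  c: 11->c8=1,tid=1,i&1=1
L=3*4+1=13  i=1*4+1*2+1=7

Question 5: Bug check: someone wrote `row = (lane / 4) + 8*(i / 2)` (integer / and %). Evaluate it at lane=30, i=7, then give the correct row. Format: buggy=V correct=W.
buggy=31 correct=15

`(lane / 4) + 8*(i / 2)`[30,7]→31
lane 30→30/4=7, 30 mod 4=2
i=7  r:7+8→15  c:2·2+1+8→13
row: 31 vs 15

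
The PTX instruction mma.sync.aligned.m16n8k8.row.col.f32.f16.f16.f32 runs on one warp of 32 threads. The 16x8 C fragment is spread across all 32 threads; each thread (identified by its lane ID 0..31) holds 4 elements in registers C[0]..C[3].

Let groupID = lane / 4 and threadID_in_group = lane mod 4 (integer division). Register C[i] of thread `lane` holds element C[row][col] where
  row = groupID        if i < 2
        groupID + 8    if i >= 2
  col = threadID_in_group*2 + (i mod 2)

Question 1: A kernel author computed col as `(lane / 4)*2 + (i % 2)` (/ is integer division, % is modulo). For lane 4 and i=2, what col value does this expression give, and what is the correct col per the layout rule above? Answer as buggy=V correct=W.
`(lane / 4)*2 + (i % 2)`[4,2]->2
lane 4: gid=1 (4/4), tid=0 (4%4)
i=2: r=1+8=9, c=0*2+0=0
col: 2 vs 0

buggy=2 correct=0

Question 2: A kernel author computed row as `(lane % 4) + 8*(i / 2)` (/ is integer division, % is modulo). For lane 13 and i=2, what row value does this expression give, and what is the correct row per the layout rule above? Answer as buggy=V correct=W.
`(lane % 4) + 8*(i / 2)`[13,2]->9
13: gid=3,tid=1
[2] (3+8,1*2+0) = (11,2)
row: 9 vs 11

buggy=9 correct=11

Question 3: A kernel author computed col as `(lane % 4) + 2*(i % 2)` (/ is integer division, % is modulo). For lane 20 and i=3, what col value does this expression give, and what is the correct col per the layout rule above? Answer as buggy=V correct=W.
buggy=2 correct=1

`(lane % 4) + 2*(i % 2)`[20,3]->2
lane 20->20/4=5, 20 mod 4=0
i=3  r:5+8->13  c:2·0+1->1
col: 2 vs 1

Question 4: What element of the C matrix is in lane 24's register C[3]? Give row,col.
14,1

L=24→G=24>>2=6, T=24&3=0
[3]→row 6+8=14  col 0·2+1=1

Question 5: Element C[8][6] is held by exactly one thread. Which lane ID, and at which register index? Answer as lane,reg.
r=8→G=0,rhi=1  c=6→T=3,p=0
L=0*4+3=3  i=1*2+0=2

3,2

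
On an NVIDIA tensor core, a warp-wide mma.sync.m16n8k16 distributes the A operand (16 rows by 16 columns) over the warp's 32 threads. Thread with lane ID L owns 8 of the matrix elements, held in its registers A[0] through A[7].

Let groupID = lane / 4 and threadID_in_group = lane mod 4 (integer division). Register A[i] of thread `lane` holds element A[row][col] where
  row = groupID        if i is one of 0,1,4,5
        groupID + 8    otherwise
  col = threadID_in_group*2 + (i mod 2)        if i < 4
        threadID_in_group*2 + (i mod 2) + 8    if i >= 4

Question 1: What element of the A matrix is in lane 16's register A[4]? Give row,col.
lane 16->16/4=4, 16 mod 4=0
i=4  r:4+0->4  c:2·0+0+8->8

4,8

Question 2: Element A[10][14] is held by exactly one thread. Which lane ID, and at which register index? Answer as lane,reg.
r: 10->gid=2,r8=1  c: 14->c8=1,tid=3,i&1=0
L=2*4+3=11  i=1*4+1*2+0=6

11,6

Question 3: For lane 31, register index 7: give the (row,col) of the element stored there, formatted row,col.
15,15

L=31->g=31>>2=7, t=31&3=3
[7]->row 7+8=15  col 3·2+1+8=15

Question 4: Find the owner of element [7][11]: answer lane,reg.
29,5

r: 7->gid=7,r8=0  c: 11->c8=1,tid=1,i&1=1
L=7*4+1=29  i=1*4+0*2+1=5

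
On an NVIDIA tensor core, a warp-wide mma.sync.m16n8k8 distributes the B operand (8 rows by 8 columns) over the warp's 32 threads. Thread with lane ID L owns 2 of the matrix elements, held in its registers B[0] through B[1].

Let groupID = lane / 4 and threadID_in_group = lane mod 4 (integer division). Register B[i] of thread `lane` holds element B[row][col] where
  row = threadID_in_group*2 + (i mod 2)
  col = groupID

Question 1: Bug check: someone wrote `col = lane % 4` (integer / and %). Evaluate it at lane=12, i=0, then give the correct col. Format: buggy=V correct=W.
buggy=0 correct=3

`lane % 4`[12,0]=>0
lane 12=>12/4=3, 12 mod 4=0
i=0  r:2·0+0=>0  c:3
col: 0 vs 3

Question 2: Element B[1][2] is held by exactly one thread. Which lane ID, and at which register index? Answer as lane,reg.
8,1

c=2→G=2  r=1→T=0,p=1
L=2*4+0=8  i=1=1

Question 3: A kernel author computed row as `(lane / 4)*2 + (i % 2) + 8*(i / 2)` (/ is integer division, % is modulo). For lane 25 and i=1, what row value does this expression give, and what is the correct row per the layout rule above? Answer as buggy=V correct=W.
buggy=13 correct=3

`(lane / 4)*2 + (i % 2) + 8*(i / 2)`[25,1]->13
25: gid=6,tid=1
[1] (1*2+1,6) = (3,6)
row: 13 vs 3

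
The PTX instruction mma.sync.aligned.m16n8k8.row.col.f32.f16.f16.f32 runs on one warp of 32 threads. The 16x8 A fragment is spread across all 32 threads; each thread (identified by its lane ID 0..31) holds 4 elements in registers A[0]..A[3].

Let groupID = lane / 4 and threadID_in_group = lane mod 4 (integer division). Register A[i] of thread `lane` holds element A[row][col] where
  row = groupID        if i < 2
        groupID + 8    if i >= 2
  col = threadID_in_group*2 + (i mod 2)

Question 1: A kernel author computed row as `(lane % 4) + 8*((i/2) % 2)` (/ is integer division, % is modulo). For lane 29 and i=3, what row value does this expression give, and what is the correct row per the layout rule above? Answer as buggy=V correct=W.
buggy=9 correct=15

`(lane % 4) + 8*((i/2) % 2)`[29,3]->9
lane 29: g=7 (29/4), t=1 (29%4)
i=3: r=7+8=15, c=1*2+1=3
row: 9 vs 15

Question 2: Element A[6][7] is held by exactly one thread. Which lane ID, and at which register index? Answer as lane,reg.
r: 6->gid=6,r8=0  c: 7->tid=3,i&1=1
L=6*4+3=27  i=0*2+1=1

27,1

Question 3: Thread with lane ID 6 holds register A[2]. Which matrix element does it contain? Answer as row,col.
L=6->gid=6>>2=1, tid=6&3=2
[2]->row 1+8=9  col 2·2+0=4

9,4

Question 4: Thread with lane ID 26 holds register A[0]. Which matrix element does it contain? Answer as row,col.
6,4

26: gr=6,th=2
[0] (6+0,2*2+0) = (6,4)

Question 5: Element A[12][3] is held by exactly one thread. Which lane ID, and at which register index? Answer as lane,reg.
r: 12->gid=4,r8=1  c: 3->tid=1,i&1=1
L=4*4+1=17  i=1*2+1=3

17,3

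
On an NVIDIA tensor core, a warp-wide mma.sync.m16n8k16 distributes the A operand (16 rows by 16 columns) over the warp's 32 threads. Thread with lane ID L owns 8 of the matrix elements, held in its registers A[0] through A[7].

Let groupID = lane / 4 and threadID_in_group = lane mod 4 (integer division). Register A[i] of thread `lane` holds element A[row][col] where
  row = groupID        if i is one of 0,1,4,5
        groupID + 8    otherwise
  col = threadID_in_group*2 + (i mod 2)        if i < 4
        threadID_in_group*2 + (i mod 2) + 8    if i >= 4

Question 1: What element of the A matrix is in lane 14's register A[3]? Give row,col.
lane 14: g=3 (14/4), t=2 (14%4)
i=3: r=3+8=11, c=2*2+1+0=5

11,5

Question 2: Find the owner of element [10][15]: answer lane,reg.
r=10→G=2,rhi=1  c=15→chi=1,T=3,p=1
L=2*4+3=11  i=1*4+1*2+1=7

11,7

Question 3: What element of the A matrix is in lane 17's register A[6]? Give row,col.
lane 17⇒17/4=4, 17 mod 4=1
i=6  r:4+8⇒12  c:2·1+0+8⇒10

12,10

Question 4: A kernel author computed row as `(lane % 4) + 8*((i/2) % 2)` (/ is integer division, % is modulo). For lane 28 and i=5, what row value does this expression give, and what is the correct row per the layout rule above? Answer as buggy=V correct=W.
buggy=0 correct=7

`(lane % 4) + 8*((i/2) % 2)`[28,5]->0
28: g=7,t=0
[5] (7+0,0*2+1+8) = (7,9)
row: 0 vs 7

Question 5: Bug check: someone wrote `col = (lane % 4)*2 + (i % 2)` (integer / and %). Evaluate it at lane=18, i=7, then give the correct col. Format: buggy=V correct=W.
buggy=5 correct=13

`(lane % 4)*2 + (i % 2)`[18,7]=>5
L=18=>grp=18>>2=4, tig=18&3=2
[7]=>row 4+8=12  col 2·2+1+8=13
col: 5 vs 13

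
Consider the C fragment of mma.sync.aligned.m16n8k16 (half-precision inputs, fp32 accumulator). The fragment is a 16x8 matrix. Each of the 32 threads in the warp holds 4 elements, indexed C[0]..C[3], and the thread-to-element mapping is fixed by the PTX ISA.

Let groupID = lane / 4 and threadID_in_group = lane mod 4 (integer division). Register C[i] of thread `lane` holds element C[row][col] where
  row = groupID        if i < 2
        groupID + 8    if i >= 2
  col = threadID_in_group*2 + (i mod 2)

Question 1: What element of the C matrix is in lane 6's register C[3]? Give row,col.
9,5

6: G=1,T=2
[3] (1+8,2*2+1) = (9,5)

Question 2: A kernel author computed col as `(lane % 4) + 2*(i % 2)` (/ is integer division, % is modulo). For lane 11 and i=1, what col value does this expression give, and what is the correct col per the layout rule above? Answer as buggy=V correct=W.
`(lane % 4) + 2*(i % 2)`[11,1]->5
11: g=2,t=3
[1] (2+0,3*2+1) = (2,7)
col: 5 vs 7

buggy=5 correct=7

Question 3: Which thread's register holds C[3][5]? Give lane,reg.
r=3->g=3,rb=0  c=5->t=2,b0=1
L=3*4+2=14  i=0*2+1=1

14,1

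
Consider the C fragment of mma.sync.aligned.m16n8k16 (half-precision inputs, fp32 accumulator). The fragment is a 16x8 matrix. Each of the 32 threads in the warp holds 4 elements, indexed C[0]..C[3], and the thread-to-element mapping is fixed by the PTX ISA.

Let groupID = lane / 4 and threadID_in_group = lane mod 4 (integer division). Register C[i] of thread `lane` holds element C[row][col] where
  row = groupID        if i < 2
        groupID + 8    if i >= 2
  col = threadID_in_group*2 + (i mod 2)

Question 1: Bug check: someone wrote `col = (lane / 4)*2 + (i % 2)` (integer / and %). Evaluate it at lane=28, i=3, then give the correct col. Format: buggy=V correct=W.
`(lane / 4)*2 + (i % 2)`[28,3]⇒15
28: gr=7,th=0
[3] (7+8,0*2+1) = (15,1)
col: 15 vs 1

buggy=15 correct=1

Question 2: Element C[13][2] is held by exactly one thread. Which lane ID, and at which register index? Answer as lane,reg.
21,2

r:13=>grp=5,rB=1  c:2=>tig=1,lo=0
L=5*4+1=21  i=1*2+0=2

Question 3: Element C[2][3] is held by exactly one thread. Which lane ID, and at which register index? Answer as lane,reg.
r=2⇒gr=2,Rb=0  c=3⇒th=1,odd=1
L=2*4+1=9  i=0*2+1=1

9,1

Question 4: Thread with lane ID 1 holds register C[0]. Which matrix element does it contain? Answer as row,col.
0,2

1: gr=0,th=1
[0] (0+0,1*2+0) = (0,2)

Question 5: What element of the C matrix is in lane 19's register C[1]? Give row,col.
lane 19: g=4 (19/4), t=3 (19%4)
i=1: r=4+0=4, c=3*2+1=7

4,7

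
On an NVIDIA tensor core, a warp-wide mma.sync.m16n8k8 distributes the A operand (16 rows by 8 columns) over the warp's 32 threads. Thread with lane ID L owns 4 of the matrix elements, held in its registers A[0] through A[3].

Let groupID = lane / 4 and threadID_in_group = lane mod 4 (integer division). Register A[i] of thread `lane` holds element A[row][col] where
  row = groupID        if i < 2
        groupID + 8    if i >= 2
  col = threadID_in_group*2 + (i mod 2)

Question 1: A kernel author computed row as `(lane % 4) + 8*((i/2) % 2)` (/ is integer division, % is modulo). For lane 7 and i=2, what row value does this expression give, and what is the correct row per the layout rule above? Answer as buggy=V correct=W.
buggy=11 correct=9

`(lane % 4) + 8*((i/2) % 2)`[7,2]→11
lane 7: G=1 (7/4), T=3 (7%4)
i=2: r=1+8=9, c=3*2+0=6
row: 11 vs 9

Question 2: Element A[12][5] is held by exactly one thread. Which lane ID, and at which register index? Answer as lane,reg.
r=12->g=4,rb=1  c=5->t=2,b0=1
L=4*4+2=18  i=1*2+1=3

18,3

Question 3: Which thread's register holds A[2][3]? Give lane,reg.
r: 2->gid=2,r8=0  c: 3->tid=1,i&1=1
L=2*4+1=9  i=0*2+1=1

9,1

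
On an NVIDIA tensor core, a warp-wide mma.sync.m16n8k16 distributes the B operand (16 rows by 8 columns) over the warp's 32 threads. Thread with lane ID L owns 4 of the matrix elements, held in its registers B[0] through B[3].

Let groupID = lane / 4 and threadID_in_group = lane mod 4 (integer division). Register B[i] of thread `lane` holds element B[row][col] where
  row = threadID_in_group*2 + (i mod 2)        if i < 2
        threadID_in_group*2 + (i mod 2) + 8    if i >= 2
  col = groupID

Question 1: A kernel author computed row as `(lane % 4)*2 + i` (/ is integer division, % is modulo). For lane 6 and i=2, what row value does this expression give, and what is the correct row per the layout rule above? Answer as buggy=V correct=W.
buggy=6 correct=12

`(lane % 4)*2 + i`[6,2]->6
lane 6: gid=1 (6/4), tid=2 (6%4)
i=2: r=2*2+0+8=12, c=gid=1
row: 6 vs 12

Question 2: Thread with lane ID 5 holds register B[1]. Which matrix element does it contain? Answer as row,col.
3,1

lane 5: gr=1 (5/4), th=1 (5%4)
i=1: r=1*2+1+0=3, c=gr=1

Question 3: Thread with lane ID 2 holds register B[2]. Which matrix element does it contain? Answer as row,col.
12,0

lane 2: grp=0 (2/4), tig=2 (2%4)
i=2: r=2*2+0+8=12, c=grp=0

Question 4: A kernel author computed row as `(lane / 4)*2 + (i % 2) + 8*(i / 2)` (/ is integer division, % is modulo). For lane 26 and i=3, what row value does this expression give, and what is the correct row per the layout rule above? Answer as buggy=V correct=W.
`(lane / 4)*2 + (i % 2) + 8*(i / 2)`[26,3]=>21
26: grp=6,tig=2
[3] (2*2+1+8,6) = (13,6)
row: 21 vs 13

buggy=21 correct=13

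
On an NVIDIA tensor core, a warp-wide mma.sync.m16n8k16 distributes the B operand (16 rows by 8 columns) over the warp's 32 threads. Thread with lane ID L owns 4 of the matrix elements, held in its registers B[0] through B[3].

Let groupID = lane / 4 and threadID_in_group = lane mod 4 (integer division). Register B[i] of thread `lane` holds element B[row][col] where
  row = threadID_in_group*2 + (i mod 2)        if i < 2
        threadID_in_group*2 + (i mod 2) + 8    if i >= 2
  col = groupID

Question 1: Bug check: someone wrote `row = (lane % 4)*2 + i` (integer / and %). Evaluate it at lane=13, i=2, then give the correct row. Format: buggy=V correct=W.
buggy=4 correct=10

`(lane % 4)*2 + i`[13,2]⇒4
13: gr=3,th=1
[2] (1*2+0+8,3) = (10,3)
row: 4 vs 10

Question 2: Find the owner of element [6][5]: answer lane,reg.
c:5=>grp=5  r:6=>rB=0,tig=3,lo=0
L=5*4+3=23  i=0*2+0=0

23,0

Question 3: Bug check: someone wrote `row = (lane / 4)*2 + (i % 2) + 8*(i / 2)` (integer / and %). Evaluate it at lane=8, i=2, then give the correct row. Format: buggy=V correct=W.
buggy=12 correct=8

`(lane / 4)*2 + (i % 2) + 8*(i / 2)`[8,2]⇒12
8: gr=2,th=0
[2] (0*2+0+8,2) = (8,2)
row: 12 vs 8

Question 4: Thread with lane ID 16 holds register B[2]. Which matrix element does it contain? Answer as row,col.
8,4

16: G=4,T=0
[2] (0*2+0+8,4) = (8,4)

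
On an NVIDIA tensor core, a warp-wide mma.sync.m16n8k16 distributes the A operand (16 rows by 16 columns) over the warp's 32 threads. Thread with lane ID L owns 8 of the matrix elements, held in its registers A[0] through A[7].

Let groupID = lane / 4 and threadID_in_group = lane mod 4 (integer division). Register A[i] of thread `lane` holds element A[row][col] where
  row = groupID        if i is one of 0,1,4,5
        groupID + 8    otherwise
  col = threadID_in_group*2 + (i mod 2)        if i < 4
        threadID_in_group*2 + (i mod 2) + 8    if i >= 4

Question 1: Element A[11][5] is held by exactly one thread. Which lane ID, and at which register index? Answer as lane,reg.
14,3

r=11⇒gr=3,Rb=1  c=5⇒Cb=0,th=2,odd=1
L=3*4+2=14  i=0*4+1*2+1=3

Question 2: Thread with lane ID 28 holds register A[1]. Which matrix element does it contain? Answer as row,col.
7,1

lane 28: gid=7 (28/4), tid=0 (28%4)
i=1: r=7+0=7, c=0*2+1+0=1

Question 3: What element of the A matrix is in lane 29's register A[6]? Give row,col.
15,10

29: gr=7,th=1
[6] (7+8,1*2+0+8) = (15,10)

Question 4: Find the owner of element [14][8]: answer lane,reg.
24,6

r:14=>grp=6,rB=1  c:8=>cB=1,tig=0,lo=0
L=6*4+0=24  i=1*4+1*2+0=6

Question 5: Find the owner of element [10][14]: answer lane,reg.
r=10→G=2,rhi=1  c=14→chi=1,T=3,p=0
L=2*4+3=11  i=1*4+1*2+0=6

11,6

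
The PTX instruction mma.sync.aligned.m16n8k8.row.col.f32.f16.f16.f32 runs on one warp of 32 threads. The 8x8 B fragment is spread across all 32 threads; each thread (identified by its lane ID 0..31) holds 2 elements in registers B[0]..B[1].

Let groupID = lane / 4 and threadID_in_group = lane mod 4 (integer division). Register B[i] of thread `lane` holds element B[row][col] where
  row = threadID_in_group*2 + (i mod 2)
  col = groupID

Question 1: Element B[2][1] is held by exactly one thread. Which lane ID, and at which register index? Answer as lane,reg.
c: 1->gid=1  r: 2->tid=1,i&1=0
L=1*4+1=5  i=0=0

5,0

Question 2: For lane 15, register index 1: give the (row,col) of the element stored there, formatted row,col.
L=15->gid=15>>2=3, tid=15&3=3
[1]->row 3·2+1=7  col gid=3

7,3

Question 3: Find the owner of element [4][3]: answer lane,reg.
c: 3->gid=3  r: 4->tid=2,i&1=0
L=3*4+2=14  i=0=0

14,0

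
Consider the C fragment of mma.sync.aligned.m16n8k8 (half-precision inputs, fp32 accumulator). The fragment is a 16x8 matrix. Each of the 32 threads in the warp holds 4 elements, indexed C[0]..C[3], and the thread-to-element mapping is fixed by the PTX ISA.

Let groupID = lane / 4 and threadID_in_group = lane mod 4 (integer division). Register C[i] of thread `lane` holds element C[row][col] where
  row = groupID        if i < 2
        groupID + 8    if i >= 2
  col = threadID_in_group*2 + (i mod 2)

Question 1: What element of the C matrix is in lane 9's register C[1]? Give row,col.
2,3

9: g=2,t=1
[1] (2+0,1*2+1) = (2,3)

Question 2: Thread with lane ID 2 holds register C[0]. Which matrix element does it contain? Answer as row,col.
lane 2: gid=0 (2/4), tid=2 (2%4)
i=0: r=0+0=0, c=2*2+0=4

0,4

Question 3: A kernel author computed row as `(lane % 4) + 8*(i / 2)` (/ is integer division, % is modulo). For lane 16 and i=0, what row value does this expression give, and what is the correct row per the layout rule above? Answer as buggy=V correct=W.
`(lane % 4) + 8*(i / 2)`[16,0]→0
16: G=4,T=0
[0] (4+0,0*2+0) = (4,0)
row: 0 vs 4

buggy=0 correct=4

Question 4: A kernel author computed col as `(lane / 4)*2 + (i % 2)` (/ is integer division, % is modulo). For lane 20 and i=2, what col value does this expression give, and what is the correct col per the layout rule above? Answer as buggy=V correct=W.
buggy=10 correct=0

`(lane / 4)*2 + (i % 2)`[20,2]->10
lane 20: g=5 (20/4), t=0 (20%4)
i=2: r=5+8=13, c=0*2+0=0
col: 10 vs 0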